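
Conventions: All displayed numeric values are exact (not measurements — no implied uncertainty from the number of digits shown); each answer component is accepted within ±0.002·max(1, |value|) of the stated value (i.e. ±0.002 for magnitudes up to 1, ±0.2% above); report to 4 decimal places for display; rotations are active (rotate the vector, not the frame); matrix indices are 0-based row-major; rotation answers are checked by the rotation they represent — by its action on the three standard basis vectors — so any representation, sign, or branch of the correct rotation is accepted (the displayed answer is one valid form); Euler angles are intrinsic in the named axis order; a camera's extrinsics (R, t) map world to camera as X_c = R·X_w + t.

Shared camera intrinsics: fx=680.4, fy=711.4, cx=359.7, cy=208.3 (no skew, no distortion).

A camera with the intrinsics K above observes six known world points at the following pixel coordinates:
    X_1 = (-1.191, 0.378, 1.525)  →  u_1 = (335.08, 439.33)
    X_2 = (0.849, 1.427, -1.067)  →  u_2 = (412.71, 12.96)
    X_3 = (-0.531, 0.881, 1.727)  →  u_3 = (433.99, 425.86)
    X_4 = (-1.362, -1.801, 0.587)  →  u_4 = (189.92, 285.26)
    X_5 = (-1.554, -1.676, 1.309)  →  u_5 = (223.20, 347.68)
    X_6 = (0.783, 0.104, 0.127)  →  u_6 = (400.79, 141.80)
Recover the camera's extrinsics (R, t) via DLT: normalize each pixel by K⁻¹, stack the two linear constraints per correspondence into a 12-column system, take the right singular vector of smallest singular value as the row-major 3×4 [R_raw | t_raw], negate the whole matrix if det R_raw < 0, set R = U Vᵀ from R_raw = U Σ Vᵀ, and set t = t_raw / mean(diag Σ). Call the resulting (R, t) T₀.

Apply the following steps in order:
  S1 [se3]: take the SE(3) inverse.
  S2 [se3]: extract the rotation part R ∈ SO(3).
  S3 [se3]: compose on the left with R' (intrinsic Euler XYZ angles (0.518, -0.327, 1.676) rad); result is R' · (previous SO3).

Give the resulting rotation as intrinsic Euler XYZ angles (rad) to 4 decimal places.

source (pnp_recover): camera pose = R=[0.7206 0.4295 0.5443; -0.6736 0.2479 0.6963; 0.1642 -0.8684 0.4680], t=(-0.3400, -0.1100, 5.4998)
after S1 (invert_se3): R=[0.7206 -0.6736 0.1642; 0.4295 0.2479 -0.8684; 0.5443 0.6963 0.4680], t=(-0.7320, 4.9491, -2.3120)
after S2 (rot_of_se3): [0.7206 -0.6736 0.1642; 0.4295 0.2479 -0.8684; 0.5443 0.6963 0.4680]
after S3 (compose_so3): [-0.6510 -0.3901 0.6512; 0.4082 -0.9032 -0.1330; 0.6400 0.1793 0.7472]

rotation (euler_xyz) = (0.1761, 0.7091, 2.6017)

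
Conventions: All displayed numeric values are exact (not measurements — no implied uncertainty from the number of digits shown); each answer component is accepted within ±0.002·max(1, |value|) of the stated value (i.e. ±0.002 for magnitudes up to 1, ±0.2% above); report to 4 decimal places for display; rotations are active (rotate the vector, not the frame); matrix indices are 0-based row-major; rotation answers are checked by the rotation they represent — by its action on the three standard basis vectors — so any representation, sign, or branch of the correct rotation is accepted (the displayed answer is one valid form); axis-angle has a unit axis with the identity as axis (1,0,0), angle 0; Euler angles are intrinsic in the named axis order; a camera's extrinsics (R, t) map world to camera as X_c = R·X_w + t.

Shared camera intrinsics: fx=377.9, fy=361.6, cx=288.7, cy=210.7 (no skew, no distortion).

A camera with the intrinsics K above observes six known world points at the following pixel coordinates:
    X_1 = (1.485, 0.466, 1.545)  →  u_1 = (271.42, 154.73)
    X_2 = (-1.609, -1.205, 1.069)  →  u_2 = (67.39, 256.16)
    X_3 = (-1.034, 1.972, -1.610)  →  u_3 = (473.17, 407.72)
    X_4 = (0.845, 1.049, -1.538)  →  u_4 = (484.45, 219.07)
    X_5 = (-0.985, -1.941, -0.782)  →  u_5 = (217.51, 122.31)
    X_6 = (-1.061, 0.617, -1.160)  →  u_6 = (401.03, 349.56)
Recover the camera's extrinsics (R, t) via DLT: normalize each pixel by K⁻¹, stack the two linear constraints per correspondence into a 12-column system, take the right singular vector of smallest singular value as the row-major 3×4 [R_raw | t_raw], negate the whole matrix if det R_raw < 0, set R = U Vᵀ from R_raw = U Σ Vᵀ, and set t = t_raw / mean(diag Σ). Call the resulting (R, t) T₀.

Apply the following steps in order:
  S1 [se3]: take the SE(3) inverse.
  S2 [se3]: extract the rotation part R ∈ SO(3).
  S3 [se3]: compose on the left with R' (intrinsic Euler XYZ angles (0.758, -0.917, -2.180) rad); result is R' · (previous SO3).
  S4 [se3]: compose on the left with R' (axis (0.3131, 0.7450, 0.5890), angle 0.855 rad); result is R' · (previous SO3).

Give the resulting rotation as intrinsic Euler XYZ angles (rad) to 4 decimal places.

rotation (euler_xyz) = (1.9008, 0.0406, -1.4622)

source (pnp_recover): camera pose = R=[0.4024 0.4109 -0.8181; -0.7651 0.6416 -0.0540; 0.5027 0.6476 0.5726], t=(0.2000, -0.0101, 4.0799)
after S1 (invert_se3): R=[0.4024 -0.7651 0.5027; 0.4109 0.6416 0.6476; -0.8181 -0.0540 0.5726], t=(-2.1391, -2.7180, -2.1730)
after S2 (rot_of_se3): [0.4024 -0.7651 0.5027; 0.4109 0.6416 0.6476; -0.8181 -0.0540 0.5726]
after S3 (compose_so3): [0.7143 0.6292 -0.3064; -0.1266 -0.3144 -0.9408; -0.6883 0.7108 -0.1449]
after S4 (compose_so3): [0.1083 0.9933 0.0406; 0.3263 0.0031 -0.9453; -0.9390 0.1157 -0.3238]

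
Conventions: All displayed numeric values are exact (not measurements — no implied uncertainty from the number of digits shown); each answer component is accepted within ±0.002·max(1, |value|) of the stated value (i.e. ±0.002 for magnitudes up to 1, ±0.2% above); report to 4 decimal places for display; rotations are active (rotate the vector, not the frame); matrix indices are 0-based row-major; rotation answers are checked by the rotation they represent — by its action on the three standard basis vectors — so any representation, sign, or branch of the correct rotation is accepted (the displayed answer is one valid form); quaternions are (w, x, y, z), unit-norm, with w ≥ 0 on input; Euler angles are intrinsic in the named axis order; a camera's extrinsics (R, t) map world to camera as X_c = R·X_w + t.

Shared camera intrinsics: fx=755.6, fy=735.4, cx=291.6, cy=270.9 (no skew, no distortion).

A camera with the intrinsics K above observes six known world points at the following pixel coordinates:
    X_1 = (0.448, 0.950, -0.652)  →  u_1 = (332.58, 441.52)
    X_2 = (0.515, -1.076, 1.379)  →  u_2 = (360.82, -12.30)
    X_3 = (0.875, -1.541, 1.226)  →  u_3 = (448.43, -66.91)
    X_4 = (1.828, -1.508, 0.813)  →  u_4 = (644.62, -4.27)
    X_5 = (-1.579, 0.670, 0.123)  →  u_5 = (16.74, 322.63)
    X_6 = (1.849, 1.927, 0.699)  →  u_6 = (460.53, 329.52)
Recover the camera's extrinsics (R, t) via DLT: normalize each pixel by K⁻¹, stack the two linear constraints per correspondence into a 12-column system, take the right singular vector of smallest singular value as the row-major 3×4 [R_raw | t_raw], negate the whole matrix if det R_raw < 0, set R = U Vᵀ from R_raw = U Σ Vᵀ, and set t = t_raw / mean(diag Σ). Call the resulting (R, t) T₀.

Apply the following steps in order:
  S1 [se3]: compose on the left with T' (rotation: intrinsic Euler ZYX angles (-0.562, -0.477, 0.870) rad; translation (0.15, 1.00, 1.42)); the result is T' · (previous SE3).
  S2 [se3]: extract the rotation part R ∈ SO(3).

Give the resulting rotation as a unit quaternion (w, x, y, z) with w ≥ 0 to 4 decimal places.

source (pnp_recover): camera pose = R=[0.9934 -0.0948 -0.0638; -0.0026 0.5400 -0.8417; 0.1143 0.8363 0.5362], t=(-0.1300, 0.0800, 4.4199)
after S1 (compose_se3): R=[0.6715 -0.5962 -0.4400; -0.5280 0.0315 -0.8486; 0.5198 0.8022 -0.2937], t=(-2.8514, -1.0412, 3.9465)
after S2 (rot_of_se3): [0.6715 -0.5962 -0.4400; -0.5280 0.0315 -0.8486; 0.5198 0.8022 -0.2937]

rotation (quat) = (0.5936, 0.6953, -0.4043, 0.0287)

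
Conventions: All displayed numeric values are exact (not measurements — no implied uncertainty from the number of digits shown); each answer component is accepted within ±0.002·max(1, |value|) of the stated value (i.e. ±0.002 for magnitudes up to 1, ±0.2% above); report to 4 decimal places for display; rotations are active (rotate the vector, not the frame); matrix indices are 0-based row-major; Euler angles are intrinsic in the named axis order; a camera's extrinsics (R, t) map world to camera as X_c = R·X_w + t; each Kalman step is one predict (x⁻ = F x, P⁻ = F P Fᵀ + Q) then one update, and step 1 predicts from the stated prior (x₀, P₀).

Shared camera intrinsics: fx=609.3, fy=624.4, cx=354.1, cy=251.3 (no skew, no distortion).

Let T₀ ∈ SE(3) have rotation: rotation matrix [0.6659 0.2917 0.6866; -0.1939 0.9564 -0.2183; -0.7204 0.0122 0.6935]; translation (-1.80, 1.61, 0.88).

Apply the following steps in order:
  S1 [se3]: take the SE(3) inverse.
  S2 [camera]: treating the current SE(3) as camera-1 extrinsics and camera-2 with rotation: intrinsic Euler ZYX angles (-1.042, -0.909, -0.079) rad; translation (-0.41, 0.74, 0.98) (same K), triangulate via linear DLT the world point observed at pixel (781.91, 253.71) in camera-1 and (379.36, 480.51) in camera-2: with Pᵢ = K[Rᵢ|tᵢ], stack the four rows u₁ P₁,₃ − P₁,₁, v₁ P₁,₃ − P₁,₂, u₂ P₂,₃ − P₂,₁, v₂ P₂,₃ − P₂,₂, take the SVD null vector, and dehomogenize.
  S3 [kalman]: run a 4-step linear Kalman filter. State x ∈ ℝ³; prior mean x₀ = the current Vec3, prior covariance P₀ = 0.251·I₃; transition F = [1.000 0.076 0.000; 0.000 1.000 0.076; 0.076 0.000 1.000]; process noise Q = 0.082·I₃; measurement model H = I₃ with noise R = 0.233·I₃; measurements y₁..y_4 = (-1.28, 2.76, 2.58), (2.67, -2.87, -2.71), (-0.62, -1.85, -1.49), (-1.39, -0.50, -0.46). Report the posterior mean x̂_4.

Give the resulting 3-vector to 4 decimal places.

after S1 (invert_se3): R=[0.6659 -0.1939 -0.7204; 0.2917 0.9564 0.0122; 0.6866 -0.2183 0.6935], t=(2.1448, -1.0255, 0.9771)
after S2 (triangulate): (1.6514, 0.5622, 1.4408)
after S3 (kf_track): (-0.4778, -0.8896, -0.6557)

result = (-0.4778, -0.8896, -0.6557)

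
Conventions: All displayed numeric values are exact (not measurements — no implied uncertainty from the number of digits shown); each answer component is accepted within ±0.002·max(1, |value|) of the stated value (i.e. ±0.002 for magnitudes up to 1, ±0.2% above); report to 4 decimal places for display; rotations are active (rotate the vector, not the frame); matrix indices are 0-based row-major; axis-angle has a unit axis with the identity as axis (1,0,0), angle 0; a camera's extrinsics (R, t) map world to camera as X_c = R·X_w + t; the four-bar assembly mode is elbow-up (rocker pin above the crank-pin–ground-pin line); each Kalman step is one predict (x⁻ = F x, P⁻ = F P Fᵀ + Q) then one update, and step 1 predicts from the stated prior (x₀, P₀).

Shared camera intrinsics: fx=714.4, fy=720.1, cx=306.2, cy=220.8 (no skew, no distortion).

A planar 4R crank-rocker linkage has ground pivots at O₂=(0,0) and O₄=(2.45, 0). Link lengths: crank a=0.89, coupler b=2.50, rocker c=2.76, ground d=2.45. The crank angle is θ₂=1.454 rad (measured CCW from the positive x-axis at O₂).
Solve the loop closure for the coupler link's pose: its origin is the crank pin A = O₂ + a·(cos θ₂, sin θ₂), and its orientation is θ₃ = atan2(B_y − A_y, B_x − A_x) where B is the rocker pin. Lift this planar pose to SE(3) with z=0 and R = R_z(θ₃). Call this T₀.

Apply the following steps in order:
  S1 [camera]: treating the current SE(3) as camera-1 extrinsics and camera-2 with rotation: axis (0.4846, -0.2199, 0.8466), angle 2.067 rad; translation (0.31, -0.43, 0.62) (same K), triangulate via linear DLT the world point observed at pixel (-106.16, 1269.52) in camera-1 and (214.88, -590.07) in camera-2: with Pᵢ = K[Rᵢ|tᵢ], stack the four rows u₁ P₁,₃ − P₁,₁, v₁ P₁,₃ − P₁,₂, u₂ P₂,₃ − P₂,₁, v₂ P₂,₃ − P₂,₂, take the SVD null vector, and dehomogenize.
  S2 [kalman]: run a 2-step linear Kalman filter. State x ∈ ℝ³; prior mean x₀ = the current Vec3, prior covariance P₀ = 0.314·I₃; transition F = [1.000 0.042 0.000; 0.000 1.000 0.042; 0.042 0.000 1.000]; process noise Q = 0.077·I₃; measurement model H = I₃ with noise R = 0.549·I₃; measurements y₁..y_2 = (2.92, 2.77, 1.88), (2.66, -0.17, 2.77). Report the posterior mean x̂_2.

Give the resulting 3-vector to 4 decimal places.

result = (1.8095, 1.1791, 1.9633)

source (fourbar_fk): coupler pose = R=[0.6914 -0.7224 0.0000; 0.7224 0.6914 0.0000; 0.0000 0.0000 1.0000], t=(0.1037, 0.8839, 0.0000)
after S1 (triangulate): (0.0206, 1.0576, 1.1193)
after S2 (kf_track): (1.8095, 1.1791, 1.9633)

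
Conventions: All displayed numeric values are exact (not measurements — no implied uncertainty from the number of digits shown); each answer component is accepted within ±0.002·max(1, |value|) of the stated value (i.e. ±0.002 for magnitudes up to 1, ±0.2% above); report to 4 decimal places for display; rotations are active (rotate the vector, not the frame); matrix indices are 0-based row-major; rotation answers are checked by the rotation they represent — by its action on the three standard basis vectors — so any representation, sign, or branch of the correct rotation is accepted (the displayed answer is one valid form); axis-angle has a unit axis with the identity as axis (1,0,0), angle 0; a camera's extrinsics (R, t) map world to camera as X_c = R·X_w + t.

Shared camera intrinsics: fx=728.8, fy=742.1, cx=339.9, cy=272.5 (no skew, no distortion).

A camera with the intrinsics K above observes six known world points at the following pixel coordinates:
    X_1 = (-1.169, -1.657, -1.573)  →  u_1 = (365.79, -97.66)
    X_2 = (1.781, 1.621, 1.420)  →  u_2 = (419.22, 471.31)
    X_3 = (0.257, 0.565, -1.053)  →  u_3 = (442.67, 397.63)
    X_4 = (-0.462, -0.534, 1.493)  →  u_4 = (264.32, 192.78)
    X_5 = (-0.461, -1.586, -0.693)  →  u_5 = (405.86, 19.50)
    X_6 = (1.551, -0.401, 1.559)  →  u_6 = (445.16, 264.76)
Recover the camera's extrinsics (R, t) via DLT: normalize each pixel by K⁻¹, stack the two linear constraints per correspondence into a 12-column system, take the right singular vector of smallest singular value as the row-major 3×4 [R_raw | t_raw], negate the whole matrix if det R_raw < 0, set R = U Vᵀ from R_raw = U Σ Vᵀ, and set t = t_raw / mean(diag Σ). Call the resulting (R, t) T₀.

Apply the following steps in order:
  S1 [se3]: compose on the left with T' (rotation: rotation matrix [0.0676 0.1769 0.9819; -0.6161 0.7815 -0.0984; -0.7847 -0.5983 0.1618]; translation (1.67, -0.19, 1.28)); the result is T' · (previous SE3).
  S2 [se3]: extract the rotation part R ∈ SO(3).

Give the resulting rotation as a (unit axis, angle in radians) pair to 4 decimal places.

rotation (axis_angle) = ((-0.2510, 0.9227, -0.2924), 1.1148)

source (pnp_recover): camera pose = R=[0.8917 -0.2605 -0.3702; 0.2487 0.9652 -0.0802; 0.3782 -0.0206 0.9255], t=(0.1499, 0.0499, 5.2996)
after S1 (compose_se3): R=[0.4757 0.1329 0.8695; -0.3922 0.9169 0.0744; -0.7874 -0.3764 0.4883], t=(6.8927, -0.7648, 1.9900)
after S2 (rot_of_se3): [0.4757 0.1329 0.8695; -0.3922 0.9169 0.0744; -0.7874 -0.3764 0.4883]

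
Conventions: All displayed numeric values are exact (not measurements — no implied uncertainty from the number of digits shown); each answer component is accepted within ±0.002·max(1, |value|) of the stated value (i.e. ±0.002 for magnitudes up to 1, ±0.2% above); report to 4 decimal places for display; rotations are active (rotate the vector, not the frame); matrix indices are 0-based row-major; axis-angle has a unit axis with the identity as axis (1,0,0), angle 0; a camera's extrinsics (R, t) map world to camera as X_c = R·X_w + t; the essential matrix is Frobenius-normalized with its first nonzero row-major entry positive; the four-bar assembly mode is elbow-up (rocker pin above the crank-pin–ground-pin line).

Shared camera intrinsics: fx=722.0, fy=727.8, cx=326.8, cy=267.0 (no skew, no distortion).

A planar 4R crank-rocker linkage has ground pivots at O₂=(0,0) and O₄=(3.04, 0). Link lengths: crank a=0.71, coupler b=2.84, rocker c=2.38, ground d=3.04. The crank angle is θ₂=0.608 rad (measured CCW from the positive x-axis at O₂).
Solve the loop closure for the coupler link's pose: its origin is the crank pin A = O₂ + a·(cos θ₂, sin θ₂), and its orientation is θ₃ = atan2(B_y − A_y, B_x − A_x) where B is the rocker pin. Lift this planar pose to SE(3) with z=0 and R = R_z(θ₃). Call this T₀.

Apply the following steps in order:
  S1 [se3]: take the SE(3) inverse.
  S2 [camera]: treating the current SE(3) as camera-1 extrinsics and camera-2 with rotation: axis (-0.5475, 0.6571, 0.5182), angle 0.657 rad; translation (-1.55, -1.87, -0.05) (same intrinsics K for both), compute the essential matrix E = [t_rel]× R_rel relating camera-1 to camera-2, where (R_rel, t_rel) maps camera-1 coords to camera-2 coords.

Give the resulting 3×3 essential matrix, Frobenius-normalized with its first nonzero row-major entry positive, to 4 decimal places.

matrix = [0.3912 0.0131 -0.3728; -0.2921 0.1952 0.3316; -0.1718 -0.6669 -0.0080]

source (fourbar_fk): coupler pose = R=[0.7294 -0.6841 0.0000; 0.6841 0.7294 0.0000; 0.0000 0.0000 1.0000], t=(0.5828, 0.4056, 0.0000)
after S1 (invert_se3): R=[0.7294 0.6841 0.0000; -0.6841 0.7294 0.0000; 0.0000 0.0000 1.0000], t=(-0.7025, 0.1029, 0.0000)
after S2 (essential): [0.3912 0.0131 -0.3728; -0.2921 0.1952 0.3316; -0.1718 -0.6669 -0.0080]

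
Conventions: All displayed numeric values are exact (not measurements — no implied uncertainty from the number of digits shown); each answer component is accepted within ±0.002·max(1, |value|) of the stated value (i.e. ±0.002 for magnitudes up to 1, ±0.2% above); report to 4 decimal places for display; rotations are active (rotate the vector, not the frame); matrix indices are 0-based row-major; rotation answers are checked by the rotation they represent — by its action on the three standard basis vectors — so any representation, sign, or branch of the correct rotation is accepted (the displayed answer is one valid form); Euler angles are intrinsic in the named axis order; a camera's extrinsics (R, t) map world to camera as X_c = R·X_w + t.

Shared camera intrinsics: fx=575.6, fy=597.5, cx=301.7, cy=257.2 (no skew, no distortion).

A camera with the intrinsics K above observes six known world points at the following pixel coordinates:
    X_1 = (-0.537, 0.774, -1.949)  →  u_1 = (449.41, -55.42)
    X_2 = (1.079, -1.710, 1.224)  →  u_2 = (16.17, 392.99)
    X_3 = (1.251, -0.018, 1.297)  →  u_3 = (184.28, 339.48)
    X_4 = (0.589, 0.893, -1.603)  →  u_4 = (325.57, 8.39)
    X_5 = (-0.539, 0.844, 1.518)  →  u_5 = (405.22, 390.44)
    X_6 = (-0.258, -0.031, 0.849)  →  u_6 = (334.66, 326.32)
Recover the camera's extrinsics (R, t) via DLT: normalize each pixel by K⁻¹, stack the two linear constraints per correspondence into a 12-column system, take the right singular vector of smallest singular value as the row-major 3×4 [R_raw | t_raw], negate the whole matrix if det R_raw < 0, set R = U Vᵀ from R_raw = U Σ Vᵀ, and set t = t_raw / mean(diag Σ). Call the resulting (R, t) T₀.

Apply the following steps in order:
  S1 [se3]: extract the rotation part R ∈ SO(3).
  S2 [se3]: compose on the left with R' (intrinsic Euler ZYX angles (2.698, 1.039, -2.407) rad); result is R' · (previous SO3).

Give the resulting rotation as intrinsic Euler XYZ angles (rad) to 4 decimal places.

rotation (euler_xyz) = (-2.4772, 1.1396, 0.1946)

source (pnp_recover): camera pose = R=[-0.8426 0.5331 -0.0764; -0.1498 -0.0958 0.9841; 0.5173 0.8406 0.1605], t=(0.1100, -0.3800, 4.3199)
after S1 (rot_of_se3): [-0.8426 0.5331 -0.0764; -0.1498 -0.0958 0.9841; 0.5173 0.8406 0.1605]
after S2 (compose_so3): [0.4101 -0.0808 0.9085; -0.7018 -0.6641 0.2577; 0.5825 -0.7433 -0.3291]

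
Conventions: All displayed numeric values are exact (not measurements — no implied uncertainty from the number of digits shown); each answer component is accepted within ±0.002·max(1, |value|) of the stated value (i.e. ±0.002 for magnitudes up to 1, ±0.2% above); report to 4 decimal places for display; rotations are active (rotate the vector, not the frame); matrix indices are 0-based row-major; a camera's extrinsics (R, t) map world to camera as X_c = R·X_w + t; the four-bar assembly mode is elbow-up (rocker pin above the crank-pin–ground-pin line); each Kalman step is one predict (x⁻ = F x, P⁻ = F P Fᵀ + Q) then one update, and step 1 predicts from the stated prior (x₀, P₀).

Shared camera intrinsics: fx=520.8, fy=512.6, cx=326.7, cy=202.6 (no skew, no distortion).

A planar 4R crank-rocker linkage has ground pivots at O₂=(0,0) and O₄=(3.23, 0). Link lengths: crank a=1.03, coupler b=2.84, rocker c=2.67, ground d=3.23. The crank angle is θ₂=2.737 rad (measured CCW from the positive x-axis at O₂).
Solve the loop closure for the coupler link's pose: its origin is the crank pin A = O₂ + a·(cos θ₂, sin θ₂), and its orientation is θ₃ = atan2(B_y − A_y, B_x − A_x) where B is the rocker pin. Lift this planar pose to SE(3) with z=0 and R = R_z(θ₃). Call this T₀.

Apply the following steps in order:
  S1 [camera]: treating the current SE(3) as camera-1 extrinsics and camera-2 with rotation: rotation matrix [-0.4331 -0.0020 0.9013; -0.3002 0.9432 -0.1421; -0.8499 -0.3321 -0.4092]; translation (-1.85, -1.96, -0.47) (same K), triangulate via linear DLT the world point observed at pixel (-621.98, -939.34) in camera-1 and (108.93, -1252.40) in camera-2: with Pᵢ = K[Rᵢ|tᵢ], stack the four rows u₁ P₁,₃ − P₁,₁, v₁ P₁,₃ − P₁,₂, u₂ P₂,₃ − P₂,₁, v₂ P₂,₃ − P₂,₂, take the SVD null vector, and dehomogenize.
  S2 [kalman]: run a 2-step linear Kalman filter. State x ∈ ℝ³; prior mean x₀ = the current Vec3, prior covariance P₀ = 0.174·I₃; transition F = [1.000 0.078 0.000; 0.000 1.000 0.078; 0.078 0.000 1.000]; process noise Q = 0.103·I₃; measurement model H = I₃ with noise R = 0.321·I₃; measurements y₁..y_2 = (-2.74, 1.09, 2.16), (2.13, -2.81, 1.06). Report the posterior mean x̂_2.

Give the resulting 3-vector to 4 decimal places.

source (fourbar_fk): coupler pose = R=[0.8352 -0.5500 0.0000; 0.5500 0.8352 0.0000; 0.0000 0.0000 1.0000], t=(-0.9468, 0.4055, 0.0000)
after S1 (triangulate): (-1.5927, -1.5348, 0.7866)
after S2 (kf_track): (-0.3142, -1.2716, 1.1675)

result = (-0.3142, -1.2716, 1.1675)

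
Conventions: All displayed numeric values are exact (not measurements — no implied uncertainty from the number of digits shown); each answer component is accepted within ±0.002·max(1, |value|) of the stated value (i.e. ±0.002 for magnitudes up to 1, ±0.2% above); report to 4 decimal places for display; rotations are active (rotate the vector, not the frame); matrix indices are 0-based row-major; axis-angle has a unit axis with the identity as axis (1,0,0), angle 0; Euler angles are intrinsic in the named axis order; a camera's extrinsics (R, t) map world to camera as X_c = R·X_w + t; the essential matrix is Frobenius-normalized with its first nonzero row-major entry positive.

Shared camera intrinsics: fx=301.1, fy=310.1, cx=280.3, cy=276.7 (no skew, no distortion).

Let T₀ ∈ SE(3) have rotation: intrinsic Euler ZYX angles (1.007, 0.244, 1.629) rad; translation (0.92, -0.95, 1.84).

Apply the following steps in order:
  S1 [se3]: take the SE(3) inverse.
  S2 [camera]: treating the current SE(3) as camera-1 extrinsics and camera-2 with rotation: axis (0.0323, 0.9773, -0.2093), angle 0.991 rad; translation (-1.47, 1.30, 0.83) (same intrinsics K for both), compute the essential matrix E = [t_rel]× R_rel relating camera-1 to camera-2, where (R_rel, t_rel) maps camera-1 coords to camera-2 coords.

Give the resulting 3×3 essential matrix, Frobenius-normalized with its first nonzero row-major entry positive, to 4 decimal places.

after S1 (invert_se3): R=[0.5186 0.8202 -0.2416; 0.1781 0.1728 0.9687; 0.8363 -0.5454 -0.0564], t=(0.7466, -1.7822, -1.1836)
after S2 (essential): [0.5080 0.0165 -0.4480; -0.2894 -0.5434 -0.3478; -0.1515 -0.0043 0.1344]

matrix = [0.5080 0.0165 -0.4480; -0.2894 -0.5434 -0.3478; -0.1515 -0.0043 0.1344]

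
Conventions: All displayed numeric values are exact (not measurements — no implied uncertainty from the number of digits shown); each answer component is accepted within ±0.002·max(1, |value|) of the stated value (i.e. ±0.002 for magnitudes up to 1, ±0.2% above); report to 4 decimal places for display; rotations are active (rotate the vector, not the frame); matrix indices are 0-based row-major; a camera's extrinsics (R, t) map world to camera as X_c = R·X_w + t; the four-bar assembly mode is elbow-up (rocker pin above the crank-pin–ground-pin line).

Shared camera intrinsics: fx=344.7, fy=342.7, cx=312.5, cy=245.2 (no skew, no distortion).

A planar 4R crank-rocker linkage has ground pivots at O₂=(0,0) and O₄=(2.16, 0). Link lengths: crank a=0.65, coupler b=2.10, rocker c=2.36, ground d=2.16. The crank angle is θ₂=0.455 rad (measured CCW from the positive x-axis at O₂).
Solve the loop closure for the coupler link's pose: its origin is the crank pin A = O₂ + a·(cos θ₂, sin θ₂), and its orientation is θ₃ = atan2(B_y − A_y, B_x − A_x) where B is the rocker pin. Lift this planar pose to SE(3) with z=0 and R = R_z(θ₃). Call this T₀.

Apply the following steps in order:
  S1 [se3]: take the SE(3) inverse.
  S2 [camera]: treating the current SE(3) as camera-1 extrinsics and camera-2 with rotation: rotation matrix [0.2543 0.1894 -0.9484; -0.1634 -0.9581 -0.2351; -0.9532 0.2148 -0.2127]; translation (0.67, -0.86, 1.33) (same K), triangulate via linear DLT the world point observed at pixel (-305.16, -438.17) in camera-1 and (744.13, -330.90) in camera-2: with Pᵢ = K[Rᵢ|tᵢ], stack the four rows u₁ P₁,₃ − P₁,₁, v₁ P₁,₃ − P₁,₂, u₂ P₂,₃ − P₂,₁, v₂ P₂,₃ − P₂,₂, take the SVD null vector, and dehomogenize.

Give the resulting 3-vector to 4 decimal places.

result = (0.7521, -0.0636, 0.1446)

source (fourbar_fk): coupler pose = R=[0.3801 -0.9250 0.0000; 0.9250 0.3801 0.0000; 0.0000 0.0000 1.0000], t=(0.5839, 0.2857, 0.0000)
after S1 (invert_se3): R=[0.3801 0.9250 0.0000; -0.9250 0.3801 -0.0000; 0.0000 0.0000 1.0000], t=(-0.4861, 0.4315, 0.0000)
after S2 (triangulate): (0.7521, -0.0636, 0.1446)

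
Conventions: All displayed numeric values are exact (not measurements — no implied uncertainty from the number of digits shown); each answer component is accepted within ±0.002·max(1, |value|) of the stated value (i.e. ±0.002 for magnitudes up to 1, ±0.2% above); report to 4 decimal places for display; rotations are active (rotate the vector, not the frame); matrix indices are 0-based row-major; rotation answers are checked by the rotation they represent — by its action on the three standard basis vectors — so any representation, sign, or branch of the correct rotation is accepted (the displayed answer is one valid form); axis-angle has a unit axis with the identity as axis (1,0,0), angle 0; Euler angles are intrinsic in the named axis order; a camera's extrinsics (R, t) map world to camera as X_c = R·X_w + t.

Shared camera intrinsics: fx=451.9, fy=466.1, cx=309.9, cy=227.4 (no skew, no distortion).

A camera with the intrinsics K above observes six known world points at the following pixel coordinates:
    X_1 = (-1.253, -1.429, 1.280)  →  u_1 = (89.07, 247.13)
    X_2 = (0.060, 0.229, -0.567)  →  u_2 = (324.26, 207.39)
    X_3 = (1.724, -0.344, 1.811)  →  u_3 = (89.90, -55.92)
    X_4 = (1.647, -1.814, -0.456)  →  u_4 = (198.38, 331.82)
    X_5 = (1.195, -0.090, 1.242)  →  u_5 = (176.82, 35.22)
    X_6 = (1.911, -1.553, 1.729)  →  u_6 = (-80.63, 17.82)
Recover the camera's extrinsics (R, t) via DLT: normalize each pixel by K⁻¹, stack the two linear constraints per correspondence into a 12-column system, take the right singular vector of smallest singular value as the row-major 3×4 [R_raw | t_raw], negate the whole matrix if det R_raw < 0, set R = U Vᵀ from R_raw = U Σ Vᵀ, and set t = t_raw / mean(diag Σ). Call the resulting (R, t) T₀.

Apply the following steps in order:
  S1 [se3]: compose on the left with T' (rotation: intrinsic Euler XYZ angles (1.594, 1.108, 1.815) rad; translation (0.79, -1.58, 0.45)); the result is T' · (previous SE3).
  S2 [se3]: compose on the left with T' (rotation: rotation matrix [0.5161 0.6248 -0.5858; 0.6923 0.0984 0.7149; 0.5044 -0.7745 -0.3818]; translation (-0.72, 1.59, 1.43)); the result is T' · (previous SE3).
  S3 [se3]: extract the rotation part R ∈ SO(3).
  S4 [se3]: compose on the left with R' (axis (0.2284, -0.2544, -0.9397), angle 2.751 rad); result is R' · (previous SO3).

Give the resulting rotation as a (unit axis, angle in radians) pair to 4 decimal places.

rotation (axis_angle) = ((0.8901, 0.0256, -0.4551), 2.6446)

source (pnp_recover): camera pose = R=[0.2885 0.5643 -0.7736; -0.3522 -0.6887 -0.6337; -0.8904 0.4552 0.0000], t=(-0.4300, -0.3901, 4.8308)
after S1 (compose_se3): R=[-0.6753 0.6448 0.3581; 0.6322 0.2561 0.7312; 0.3798 0.7202 -0.5806], t=(5.3281, -3.2970, 0.0872)
after S2 (compose_se3): R=[-0.1760 0.0709 0.9818; -0.1337 0.9864 -0.0952; -0.9753 -0.1481 -0.1641], t=(-0.0813, 5.0163, 6.6375)
after S3 (rot_of_se3): [-0.1760 0.0709 0.9818; -0.1337 0.9864 -0.0952; -0.9753 -0.1481 -0.1641]
after S4 (compose_so3): [0.6095 0.2598 -0.7490; -0.1743 -0.8778 -0.4463; -0.7734 0.4025 -0.4898]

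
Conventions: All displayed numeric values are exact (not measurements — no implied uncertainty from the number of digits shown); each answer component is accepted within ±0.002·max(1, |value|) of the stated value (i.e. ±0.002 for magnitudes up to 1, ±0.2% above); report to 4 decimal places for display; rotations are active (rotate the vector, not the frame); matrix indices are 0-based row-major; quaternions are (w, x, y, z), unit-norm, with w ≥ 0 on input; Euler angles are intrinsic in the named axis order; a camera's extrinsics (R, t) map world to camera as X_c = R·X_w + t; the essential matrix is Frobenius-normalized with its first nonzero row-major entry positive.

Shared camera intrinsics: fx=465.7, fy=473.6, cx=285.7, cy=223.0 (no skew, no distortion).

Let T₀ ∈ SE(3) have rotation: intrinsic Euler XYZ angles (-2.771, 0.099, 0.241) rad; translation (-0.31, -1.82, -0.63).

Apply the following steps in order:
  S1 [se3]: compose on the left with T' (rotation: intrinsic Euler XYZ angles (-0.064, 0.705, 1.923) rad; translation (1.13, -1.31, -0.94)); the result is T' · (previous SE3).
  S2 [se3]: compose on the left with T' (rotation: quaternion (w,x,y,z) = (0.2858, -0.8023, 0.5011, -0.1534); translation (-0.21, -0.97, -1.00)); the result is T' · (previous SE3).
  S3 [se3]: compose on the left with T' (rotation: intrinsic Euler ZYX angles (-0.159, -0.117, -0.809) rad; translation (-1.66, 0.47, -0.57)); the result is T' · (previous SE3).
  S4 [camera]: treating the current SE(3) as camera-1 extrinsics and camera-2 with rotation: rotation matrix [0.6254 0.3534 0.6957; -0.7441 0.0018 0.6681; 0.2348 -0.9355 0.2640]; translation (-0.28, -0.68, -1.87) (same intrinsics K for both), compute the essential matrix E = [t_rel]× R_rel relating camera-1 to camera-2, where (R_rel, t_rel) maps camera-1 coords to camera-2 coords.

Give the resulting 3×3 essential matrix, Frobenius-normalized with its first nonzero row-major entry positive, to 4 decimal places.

matrix = [0.1032 0.3378 0.1116; 0.3071 -0.1377 0.6154; 0.0965 0.6002 0.0339]

after S1 (compose_se3): R=[-0.0680 0.4612 -0.8847; 0.9977 0.0297 -0.0612; -0.0019 -0.8868 -0.4622], t=(2.1042, -1.0797, -2.6143)
after S2 (compose_se3): R=[-0.7464 -0.2857 -0.6010; -0.2736 -0.6916 0.6685; -0.6066 0.6634 0.4380], t=(0.1196, -3.2823, 1.6406)
after S3 (compose_se3): R=[-0.8059 -0.3902 -0.4452; -0.5066 0.0653 0.8597; -0.3064 0.9184 -0.2503], t=(-2.1177, -0.5488, 2.9274)
after S4 (essential): [0.1032 0.3378 0.1116; 0.3071 -0.1377 0.6154; 0.0965 0.6002 0.0339]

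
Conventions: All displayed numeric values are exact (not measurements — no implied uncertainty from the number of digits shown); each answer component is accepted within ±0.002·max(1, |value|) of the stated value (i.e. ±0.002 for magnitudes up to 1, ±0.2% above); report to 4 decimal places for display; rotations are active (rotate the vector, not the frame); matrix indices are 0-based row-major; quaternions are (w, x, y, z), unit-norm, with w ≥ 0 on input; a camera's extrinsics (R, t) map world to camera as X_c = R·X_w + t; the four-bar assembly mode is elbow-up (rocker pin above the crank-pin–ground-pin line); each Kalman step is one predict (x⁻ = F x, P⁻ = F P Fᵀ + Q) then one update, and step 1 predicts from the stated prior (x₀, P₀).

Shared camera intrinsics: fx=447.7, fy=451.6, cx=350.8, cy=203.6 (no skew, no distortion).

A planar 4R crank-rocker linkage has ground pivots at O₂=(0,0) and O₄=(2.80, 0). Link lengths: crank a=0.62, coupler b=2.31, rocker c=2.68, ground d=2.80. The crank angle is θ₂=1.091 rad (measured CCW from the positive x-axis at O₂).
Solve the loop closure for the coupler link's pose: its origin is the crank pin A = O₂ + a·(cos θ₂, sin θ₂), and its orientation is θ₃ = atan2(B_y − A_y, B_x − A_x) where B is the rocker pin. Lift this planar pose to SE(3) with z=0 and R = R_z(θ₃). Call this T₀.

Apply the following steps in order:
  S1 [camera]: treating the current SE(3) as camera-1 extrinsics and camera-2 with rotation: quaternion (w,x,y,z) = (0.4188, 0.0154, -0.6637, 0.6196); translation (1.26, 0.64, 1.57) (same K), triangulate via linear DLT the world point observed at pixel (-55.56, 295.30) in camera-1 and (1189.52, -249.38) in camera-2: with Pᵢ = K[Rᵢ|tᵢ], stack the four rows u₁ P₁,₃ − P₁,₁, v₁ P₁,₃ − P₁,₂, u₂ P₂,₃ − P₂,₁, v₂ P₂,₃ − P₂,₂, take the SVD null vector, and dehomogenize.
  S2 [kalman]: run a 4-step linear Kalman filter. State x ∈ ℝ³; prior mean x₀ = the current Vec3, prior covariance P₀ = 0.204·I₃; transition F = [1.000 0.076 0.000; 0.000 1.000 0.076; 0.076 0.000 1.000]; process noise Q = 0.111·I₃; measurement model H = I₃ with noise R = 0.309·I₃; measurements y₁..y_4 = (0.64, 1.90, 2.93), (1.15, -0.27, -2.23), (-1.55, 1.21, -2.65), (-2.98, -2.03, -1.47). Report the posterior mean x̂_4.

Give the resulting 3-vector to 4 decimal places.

result = (-1.5983, -0.5373, -1.4194)

source (fourbar_fk): coupler pose = R=[0.5881 -0.8088 0.0000; 0.8088 0.5881 0.0000; 0.0000 0.0000 1.0000], t=(0.2862, 0.5500, 0.0000)
after S1 (triangulate): (-0.9827, 0.7614, 0.9999)
after S2 (kf_track): (-1.5983, -0.5373, -1.4194)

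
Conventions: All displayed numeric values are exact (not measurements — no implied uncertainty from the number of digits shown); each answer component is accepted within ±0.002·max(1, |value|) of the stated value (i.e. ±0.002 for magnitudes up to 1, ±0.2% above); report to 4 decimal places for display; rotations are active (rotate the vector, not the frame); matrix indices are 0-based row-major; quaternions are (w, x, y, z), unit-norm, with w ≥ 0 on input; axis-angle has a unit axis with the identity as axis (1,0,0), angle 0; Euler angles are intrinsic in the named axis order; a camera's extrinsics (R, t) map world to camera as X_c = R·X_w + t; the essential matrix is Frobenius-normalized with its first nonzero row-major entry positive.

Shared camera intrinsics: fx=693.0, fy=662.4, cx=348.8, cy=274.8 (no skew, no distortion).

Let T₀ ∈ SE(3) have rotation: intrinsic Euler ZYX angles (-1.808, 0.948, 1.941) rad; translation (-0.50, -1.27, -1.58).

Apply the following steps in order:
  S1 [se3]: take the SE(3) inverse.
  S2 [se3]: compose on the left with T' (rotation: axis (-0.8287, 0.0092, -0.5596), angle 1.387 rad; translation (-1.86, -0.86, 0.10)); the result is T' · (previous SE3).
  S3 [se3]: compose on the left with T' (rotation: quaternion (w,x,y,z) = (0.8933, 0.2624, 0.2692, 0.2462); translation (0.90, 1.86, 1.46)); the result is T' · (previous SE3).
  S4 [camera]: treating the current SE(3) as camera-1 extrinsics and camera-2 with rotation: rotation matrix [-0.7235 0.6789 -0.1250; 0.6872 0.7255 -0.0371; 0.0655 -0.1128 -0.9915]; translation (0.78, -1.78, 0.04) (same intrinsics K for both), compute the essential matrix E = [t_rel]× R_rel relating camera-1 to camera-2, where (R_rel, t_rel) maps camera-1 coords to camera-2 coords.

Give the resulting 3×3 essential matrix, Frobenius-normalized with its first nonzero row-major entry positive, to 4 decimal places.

after S1 (invert_se3): R=[-0.1371 -0.5670 -0.8123; -0.5296 -0.6510 0.5438; -0.8371 0.5047 -0.2110], t=(-2.0719, -0.2324, -0.1110)
after S2 (compose_se3): R=[-0.7149 -0.5801 -0.3904; -0.6991 0.6055 0.3803; 0.0158 0.5448 -0.8384], t=(-3.5710, 0.1604, -0.5249)
after S3 (compose_se3): R=[-0.3062 -0.2741 -0.9117; -0.9388 -0.0716 0.3369; -0.1576 0.9590 -0.2354], t=(-2.0887, 0.0799, 2.4361)
after S4 (essential): [0.4793 -0.4405 0.2361; -0.1717 -0.1055 -0.2337; -0.1488 -0.4760 -0.4202]

matrix = [0.4793 -0.4405 0.2361; -0.1717 -0.1055 -0.2337; -0.1488 -0.4760 -0.4202]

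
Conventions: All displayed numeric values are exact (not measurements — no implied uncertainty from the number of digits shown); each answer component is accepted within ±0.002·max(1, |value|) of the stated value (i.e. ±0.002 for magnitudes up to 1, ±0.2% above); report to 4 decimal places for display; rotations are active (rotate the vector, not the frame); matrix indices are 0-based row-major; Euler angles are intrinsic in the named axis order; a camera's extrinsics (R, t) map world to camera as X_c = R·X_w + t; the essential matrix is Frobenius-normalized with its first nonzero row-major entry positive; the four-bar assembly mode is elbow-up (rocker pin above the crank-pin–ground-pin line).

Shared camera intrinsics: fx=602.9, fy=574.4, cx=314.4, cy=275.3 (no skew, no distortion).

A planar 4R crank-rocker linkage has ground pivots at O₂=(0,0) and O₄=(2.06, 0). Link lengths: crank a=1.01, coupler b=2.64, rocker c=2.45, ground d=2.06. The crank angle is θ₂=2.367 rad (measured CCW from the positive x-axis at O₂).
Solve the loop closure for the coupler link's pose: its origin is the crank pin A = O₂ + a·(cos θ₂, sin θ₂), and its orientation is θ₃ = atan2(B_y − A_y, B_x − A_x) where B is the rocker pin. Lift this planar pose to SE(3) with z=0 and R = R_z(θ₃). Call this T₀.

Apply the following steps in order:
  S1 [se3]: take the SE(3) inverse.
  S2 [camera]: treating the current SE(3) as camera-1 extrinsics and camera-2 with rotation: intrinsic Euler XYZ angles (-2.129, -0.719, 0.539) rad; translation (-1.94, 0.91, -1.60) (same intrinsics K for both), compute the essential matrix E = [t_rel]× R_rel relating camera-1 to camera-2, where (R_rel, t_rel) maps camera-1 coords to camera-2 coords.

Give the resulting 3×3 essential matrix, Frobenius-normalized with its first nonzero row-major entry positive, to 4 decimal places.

matrix = [0.1502 0.2379 -0.1932; 0.6576 -0.2528 0.0249; -0.1694 -0.4783 0.3593]

source (fourbar_fk): coupler pose = R=[0.7842 -0.6205 0.0000; 0.6205 0.7842 0.0000; 0.0000 0.0000 1.0000], t=(-0.7219, 0.7064, 0.0000)
after S1 (invert_se3): R=[0.7842 0.6205 0.0000; -0.6205 0.7842 0.0000; 0.0000 0.0000 1.0000], t=(0.1278, -1.0019, 0.0000)
after S2 (essential): [0.1502 0.2379 -0.1932; 0.6576 -0.2528 0.0249; -0.1694 -0.4783 0.3593]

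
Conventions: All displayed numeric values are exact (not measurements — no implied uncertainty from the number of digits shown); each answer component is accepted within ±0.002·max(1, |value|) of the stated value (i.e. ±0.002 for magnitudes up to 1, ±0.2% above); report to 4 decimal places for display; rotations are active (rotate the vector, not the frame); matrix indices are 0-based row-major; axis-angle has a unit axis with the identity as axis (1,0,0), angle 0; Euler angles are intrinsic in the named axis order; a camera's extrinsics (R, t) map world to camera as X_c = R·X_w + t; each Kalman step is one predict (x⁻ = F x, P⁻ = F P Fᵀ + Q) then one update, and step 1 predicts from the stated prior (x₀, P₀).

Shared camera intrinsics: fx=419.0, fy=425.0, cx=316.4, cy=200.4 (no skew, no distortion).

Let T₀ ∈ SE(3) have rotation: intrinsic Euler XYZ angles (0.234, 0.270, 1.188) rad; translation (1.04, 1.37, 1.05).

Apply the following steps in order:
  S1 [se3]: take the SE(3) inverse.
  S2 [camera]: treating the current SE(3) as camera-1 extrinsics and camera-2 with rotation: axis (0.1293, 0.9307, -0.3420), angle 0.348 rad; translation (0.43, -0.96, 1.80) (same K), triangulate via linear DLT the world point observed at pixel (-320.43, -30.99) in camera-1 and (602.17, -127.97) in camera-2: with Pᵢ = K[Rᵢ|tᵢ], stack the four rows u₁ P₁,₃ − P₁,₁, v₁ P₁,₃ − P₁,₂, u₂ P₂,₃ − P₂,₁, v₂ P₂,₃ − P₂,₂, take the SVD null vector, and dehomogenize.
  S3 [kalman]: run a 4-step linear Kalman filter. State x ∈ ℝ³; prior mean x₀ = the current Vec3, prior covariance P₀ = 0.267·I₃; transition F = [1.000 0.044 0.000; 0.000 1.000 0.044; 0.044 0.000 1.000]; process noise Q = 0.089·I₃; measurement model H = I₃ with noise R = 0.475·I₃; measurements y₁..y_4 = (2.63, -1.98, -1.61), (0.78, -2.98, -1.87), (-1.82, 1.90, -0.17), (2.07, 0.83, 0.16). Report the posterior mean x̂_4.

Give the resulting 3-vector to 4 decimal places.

after S1 (invert_se3): R=[0.3600 0.9254 0.1182; -0.8940 0.3060 0.3273; 0.2667 -0.2235 0.9375], t=(-1.7663, 0.1669, -0.9556)
after S2 (triangulate): (1.3348, -1.1968, 1.8782)
after S3 (kf_track): (0.8569, -0.1287, -0.0843)

result = (0.8569, -0.1287, -0.0843)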